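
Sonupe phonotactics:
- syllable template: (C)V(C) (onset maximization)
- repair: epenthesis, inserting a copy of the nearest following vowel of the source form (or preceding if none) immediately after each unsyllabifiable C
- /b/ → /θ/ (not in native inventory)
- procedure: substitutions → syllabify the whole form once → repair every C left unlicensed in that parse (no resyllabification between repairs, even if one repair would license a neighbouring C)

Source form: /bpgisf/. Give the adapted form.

θipigisfi

Substitution: /b/ → /θ/, giving /θpgisf/.
Syllabifying with onset maximization leaves /θ/, /p/, /f/ stranded (at most one coda consonant is licensed; onsets are limited to one consonant).
Inserting the epenthetic vowel yields /θ/ → /θi/, /p/ → /pi/, /f/ → /fi/.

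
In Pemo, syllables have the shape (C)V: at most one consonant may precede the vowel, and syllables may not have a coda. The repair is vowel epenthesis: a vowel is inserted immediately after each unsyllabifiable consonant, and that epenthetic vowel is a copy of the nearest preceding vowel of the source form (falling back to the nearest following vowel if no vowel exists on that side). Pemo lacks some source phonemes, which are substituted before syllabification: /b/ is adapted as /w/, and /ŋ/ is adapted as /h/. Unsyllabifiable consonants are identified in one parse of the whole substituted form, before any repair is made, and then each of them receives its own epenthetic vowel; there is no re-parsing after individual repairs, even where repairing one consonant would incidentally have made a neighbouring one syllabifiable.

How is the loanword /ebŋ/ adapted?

ewehe

Substitution: /b/ → /w/, /ŋ/ → /h/, giving /ewh/.
Syllabifying with onset maximization leaves /w/, /h/ stranded (no codas are permitted; onsets are limited to one consonant).
Each unlicensed consonant becomes the onset of a new syllable: /w/ → /we/, /h/ → /he/.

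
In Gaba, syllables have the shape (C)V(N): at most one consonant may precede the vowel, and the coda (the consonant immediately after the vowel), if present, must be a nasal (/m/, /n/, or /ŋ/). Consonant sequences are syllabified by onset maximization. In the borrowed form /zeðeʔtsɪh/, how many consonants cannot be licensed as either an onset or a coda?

3

The consonants /ʔ/, /t/, /h/ cannot be parsed into a legal (C)V(N) syllable (only a nasal (/m/, /n/, or /ŋ/) is licensed in coda position; onsets are limited to one consonant).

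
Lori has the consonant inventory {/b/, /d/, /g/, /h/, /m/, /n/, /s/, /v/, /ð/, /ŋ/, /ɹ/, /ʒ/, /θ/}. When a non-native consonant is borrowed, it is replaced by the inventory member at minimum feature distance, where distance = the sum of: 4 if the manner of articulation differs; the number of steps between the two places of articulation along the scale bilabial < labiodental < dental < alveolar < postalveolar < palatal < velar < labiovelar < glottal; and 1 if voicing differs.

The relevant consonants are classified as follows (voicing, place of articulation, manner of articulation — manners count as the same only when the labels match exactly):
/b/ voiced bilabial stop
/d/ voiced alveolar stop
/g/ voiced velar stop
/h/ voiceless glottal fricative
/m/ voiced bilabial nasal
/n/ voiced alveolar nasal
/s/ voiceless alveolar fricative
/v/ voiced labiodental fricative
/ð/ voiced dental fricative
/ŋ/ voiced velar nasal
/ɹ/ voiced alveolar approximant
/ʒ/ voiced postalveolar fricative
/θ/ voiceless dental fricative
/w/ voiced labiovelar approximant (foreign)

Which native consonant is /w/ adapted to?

/ɹ/ is closest: same manner (approximant), place distance 4 (labiovelar→alveolar), same voicing; total 4. Next closest is /g/ at distance 5.

ɹ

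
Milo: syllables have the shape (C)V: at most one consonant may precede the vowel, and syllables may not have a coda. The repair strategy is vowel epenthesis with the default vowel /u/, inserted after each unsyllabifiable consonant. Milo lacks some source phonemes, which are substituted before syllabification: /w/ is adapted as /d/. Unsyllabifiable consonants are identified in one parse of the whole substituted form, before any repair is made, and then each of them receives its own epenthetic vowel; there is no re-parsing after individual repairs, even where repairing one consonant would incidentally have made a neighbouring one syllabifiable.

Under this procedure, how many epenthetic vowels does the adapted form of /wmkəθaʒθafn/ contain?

After substitution the input is /dmkəθaʒθafn/.
The unsyllabifiable consonants are /d/, /m/, /ʒ/, /f/, /n/; each receives one epenthetic vowel.

5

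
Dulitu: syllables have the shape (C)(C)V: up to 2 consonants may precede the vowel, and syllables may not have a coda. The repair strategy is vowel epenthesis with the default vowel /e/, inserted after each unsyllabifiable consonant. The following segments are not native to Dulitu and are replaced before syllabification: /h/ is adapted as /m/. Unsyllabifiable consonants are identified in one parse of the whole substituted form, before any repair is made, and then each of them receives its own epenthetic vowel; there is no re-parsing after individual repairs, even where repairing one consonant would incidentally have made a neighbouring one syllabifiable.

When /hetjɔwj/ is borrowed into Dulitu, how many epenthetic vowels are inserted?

After substitution the input is /metjɔwj/.
The unsyllabifiable consonants are /w/, /j/; each receives one epenthetic vowel.

2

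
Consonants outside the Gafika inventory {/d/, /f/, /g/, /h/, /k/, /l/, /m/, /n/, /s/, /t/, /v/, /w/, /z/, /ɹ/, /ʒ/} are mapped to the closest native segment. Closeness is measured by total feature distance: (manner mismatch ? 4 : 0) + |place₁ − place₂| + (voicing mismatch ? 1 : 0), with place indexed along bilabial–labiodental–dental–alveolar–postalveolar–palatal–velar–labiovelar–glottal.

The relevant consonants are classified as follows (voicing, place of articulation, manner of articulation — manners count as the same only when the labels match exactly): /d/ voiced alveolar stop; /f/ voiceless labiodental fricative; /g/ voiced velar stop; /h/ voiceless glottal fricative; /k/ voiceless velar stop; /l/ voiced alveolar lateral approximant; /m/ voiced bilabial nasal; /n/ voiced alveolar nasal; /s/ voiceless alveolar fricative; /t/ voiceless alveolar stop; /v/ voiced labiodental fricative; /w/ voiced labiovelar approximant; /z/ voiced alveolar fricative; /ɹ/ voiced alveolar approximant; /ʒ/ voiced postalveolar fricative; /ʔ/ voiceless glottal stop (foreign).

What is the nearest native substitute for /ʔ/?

/k/ is closest: same manner (stop), place distance 2 (glottal→velar), same voicing; total 2. Next closest is /g/ at distance 3.

k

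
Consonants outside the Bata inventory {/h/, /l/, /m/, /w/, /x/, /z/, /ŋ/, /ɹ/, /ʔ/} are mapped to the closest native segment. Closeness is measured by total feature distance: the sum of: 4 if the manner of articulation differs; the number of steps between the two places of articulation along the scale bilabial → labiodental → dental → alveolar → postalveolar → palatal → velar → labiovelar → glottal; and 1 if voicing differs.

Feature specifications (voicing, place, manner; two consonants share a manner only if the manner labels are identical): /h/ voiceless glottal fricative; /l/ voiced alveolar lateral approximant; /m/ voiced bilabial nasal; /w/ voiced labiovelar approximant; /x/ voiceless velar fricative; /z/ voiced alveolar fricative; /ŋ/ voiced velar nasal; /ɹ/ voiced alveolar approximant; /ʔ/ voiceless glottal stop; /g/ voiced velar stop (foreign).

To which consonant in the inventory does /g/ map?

/ʔ/ is closest: same manner (stop), place distance 2 (velar→glottal), voicing differs (+1); total 3. Next closest is /ŋ/ at distance 4.

ʔ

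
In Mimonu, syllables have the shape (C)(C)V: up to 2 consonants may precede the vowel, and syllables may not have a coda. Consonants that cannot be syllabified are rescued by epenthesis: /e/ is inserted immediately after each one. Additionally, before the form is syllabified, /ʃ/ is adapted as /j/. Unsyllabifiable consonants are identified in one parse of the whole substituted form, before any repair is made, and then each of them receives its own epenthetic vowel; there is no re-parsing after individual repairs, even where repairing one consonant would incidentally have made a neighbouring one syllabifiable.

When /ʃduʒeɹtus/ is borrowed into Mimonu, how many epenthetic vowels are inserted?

1

After substitution the input is /jduʒeɹtus/.
The unsyllabifiable consonants are /s/; each receives one epenthetic vowel.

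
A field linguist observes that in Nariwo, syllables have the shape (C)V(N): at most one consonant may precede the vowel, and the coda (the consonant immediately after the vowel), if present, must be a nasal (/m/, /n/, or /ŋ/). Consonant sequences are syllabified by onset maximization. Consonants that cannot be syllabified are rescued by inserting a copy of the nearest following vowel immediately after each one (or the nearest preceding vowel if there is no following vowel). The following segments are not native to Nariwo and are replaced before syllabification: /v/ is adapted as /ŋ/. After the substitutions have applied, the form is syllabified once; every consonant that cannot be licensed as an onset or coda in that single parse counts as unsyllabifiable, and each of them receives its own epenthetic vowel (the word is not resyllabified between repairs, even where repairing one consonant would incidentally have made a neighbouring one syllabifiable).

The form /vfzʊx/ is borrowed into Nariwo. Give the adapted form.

ŋʊfʊzʊxʊ

Substitution: /v/ → /ŋ/, giving /ŋfzʊx/.
The consonants /ŋ/, /f/, /x/ cannot be parsed into a legal (C)V(N) syllable (only a nasal (/m/, /n/, or /ŋ/) is licensed in coda position; onsets are limited to one consonant).
Each unlicensed consonant becomes the onset of a new syllable: /ŋ/ → /ŋʊ/, /f/ → /fʊ/, /x/ → /xʊ/.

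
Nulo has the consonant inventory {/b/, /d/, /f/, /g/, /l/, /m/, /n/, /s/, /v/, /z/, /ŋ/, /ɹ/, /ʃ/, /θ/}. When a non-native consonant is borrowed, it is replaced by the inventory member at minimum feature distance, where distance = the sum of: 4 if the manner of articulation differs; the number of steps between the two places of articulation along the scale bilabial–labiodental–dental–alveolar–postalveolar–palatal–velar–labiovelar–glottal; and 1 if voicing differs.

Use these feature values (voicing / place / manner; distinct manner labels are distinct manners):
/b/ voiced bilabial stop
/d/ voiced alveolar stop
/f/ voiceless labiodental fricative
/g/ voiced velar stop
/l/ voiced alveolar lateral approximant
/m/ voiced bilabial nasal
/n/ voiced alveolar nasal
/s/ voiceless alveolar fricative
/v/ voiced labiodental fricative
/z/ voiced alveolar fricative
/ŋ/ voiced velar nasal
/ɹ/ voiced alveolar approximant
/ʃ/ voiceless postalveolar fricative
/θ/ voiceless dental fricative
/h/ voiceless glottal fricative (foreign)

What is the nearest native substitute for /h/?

/ʃ/ is closest: same manner (fricative), place distance 4 (glottal→postalveolar), same voicing; total 4. Next closest is /s/ at distance 5.

ʃ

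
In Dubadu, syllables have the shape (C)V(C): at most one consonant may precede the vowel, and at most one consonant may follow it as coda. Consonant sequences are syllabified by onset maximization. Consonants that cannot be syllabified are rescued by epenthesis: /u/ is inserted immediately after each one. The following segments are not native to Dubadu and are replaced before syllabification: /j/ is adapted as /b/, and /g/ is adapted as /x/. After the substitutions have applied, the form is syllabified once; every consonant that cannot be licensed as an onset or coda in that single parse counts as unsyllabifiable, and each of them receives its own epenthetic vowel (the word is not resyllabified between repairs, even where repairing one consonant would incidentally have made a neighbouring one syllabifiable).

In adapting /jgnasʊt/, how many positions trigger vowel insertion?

After substitution the input is /bxnasʊt/.
The unsyllabifiable consonants are /b/, /x/; each receives one epenthetic vowel.

2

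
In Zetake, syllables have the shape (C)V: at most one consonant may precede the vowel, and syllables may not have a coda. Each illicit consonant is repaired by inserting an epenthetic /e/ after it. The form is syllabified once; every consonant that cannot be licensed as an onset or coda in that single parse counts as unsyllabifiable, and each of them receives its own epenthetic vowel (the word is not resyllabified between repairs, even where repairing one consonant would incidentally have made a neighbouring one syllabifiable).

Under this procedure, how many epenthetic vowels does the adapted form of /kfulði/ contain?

The unsyllabifiable consonants are /k/, /l/; each receives one epenthetic vowel.

2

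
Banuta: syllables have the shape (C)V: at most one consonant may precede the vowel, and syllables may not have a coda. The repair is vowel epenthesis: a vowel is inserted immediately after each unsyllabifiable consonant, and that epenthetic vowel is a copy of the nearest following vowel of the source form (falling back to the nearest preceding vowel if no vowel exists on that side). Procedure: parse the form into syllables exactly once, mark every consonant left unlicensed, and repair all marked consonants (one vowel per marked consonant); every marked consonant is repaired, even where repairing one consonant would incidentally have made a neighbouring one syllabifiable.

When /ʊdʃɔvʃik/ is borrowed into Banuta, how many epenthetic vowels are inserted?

3

The unsyllabifiable consonants are /d/, /v/, /k/; each receives one epenthetic vowel.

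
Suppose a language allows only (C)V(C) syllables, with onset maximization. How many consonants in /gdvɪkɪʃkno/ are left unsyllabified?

3

Syllabifying with onset maximization leaves /g/, /d/, /k/ stranded (at most one coda consonant is licensed; onsets are limited to one consonant).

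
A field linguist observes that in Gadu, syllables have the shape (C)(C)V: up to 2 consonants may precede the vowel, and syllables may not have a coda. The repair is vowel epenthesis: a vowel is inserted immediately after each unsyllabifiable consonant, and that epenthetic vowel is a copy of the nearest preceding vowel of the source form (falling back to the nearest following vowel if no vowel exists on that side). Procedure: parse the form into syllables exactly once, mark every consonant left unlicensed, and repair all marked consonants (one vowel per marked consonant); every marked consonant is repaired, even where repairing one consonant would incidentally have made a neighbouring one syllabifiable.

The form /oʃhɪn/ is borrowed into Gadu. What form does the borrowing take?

oʃhɪnɪ

Under (C)(C)V, the unsyllabifiable consonants are /n/ (no codas are permitted; onsets may contain at most 2 consonants).
Each unlicensed consonant becomes the onset of a new syllable: /n/ → /nɪ/.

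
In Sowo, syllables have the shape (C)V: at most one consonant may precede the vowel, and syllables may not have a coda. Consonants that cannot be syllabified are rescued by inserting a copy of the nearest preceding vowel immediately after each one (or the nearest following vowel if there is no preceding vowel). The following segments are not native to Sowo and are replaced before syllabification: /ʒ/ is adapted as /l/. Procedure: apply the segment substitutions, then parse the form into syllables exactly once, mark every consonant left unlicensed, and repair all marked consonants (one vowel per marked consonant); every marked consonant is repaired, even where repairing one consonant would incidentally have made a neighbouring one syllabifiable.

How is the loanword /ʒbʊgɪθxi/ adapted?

Substitution: /ʒ/ → /l/, giving /lbʊgɪθxi/.
The consonants /l/, /θ/ cannot be parsed into a legal (C)V syllable (no codas are permitted; onsets are limited to one consonant).
Inserting the epenthetic vowel yields /l/ → /lʊ/, /θ/ → /θɪ/.

lʊbʊgɪθɪxi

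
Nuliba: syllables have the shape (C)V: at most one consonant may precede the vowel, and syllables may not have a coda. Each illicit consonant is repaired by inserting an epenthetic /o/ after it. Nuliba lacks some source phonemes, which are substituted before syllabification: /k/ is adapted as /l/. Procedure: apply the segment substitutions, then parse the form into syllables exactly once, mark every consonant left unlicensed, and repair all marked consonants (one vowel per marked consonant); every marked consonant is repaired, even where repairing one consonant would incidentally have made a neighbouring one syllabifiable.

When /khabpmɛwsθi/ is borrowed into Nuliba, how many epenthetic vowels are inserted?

After substitution the input is /lhabpmɛwsθi/.
The unsyllabifiable consonants are /l/, /b/, /p/, /w/, /s/; each receives one epenthetic vowel.

5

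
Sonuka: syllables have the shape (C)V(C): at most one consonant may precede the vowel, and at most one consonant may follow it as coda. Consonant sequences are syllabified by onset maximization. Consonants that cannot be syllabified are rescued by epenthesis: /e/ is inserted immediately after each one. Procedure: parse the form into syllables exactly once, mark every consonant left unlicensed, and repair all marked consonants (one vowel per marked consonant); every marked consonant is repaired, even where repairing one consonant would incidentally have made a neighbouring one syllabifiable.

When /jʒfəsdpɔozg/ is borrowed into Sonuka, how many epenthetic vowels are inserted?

4

The unsyllabifiable consonants are /j/, /ʒ/, /d/, /g/; each receives one epenthetic vowel.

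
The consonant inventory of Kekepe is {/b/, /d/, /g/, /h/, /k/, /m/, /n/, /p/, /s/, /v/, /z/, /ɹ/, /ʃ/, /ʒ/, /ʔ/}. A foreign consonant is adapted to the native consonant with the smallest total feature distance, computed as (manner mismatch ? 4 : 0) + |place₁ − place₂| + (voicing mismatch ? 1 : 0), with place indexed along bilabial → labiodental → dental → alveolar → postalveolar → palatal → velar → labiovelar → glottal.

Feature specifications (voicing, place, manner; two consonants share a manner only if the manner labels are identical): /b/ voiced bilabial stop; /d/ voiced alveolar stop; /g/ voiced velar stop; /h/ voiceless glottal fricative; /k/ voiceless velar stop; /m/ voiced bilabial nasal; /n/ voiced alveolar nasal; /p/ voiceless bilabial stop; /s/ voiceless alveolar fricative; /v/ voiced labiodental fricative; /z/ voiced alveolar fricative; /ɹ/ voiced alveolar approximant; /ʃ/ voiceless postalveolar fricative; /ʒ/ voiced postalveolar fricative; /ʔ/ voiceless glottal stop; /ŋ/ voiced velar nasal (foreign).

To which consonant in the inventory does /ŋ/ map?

n

/n/ is closest: same manner (nasal), place distance 3 (velar→alveolar), same voicing; total 3. Next closest is /g/ at distance 4.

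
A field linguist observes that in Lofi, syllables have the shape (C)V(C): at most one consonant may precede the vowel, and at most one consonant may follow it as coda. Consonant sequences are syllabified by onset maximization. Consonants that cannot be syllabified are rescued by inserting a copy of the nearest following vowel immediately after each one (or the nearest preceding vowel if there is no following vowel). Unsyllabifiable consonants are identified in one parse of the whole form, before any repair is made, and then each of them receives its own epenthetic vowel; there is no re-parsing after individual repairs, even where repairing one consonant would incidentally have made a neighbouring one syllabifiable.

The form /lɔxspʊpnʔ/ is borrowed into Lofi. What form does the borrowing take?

Syllabifying with onset maximization leaves /s/, /n/, /ʔ/ stranded (at most one coda consonant is licensed; onsets are limited to one consonant).
Epenthesis after each stranded consonant: /s/ → /sʊ/, /n/ → /nʊ/, /ʔ/ → /ʔʊ/.

lɔxsʊpʊpnʊʔʊ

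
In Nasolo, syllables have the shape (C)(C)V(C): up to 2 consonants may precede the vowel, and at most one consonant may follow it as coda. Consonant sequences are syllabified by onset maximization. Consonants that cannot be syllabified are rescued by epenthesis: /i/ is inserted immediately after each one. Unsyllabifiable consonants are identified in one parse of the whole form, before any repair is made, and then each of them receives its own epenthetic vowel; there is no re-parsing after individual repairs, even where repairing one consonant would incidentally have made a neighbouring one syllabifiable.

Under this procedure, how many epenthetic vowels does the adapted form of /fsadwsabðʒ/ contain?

2

The unsyllabifiable consonants are /ð/, /ʒ/; each receives one epenthetic vowel.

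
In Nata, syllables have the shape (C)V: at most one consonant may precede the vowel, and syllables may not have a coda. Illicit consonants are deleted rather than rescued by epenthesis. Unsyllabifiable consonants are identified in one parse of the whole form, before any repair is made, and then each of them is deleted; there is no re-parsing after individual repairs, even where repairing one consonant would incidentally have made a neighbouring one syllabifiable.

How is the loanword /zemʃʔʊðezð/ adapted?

Under (C)V, the unsyllabifiable consonants are /m/, /ʃ/, /z/, /ð/ (no codas are permitted; onsets are limited to one consonant).
Deletion applies to /m/, /ʃ/, /z/, /ð/.

zeʔʊðe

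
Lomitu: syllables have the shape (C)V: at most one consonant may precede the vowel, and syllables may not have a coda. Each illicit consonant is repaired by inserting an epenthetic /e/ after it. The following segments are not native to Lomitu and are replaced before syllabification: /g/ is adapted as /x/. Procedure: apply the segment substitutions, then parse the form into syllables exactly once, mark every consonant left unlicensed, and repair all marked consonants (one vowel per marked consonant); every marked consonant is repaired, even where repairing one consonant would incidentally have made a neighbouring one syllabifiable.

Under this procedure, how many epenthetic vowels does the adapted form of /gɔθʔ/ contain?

After substitution the input is /xɔθʔ/.
The unsyllabifiable consonants are /θ/, /ʔ/; each receives one epenthetic vowel.

2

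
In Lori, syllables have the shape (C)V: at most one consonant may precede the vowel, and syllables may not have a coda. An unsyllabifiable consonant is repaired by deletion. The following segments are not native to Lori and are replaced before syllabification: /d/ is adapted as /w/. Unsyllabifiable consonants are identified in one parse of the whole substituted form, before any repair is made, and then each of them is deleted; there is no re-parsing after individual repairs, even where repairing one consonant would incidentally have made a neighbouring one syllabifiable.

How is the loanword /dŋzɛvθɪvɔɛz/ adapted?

Substitution: /d/ → /w/, giving /wŋzɛvθɪvɔɛz/.
The consonants /w/, /ŋ/, /v/, /z/ cannot be parsed into a legal (C)V syllable (no codas are permitted; onsets are limited to one consonant).
Deletion applies to /w/, /ŋ/, /v/, /z/.

zɛθɪvɔɛ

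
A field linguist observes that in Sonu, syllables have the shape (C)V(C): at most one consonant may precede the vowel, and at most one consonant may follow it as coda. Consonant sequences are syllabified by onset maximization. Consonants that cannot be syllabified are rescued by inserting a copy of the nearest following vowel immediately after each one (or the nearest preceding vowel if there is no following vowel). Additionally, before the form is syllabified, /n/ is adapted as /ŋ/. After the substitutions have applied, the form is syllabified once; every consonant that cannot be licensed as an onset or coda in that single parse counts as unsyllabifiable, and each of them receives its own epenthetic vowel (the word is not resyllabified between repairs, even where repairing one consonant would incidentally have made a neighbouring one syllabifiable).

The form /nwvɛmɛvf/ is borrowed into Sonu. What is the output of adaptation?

ŋɛwɛvɛmɛvfɛ

Substitution: /n/ → /ŋ/, giving /ŋwvɛmɛvf/.
Syllabifying with onset maximization leaves /ŋ/, /w/, /f/ stranded (at most one coda consonant is licensed; onsets are limited to one consonant).
Each unlicensed consonant becomes the onset of a new syllable: /ŋ/ → /ŋɛ/, /w/ → /wɛ/, /f/ → /fɛ/.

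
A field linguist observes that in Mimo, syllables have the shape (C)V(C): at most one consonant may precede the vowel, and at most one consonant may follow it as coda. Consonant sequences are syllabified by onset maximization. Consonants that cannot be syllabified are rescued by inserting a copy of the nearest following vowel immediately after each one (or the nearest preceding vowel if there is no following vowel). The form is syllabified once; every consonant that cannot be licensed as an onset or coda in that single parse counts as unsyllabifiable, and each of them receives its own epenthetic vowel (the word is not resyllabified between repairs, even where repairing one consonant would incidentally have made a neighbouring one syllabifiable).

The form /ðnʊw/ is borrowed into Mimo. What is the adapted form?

ðʊnʊw

Syllabifying with onset maximization leaves /ð/ stranded (at most one coda consonant is licensed; onsets are limited to one consonant).
Inserting the epenthetic vowel yields /ð/ → /ðʊ/.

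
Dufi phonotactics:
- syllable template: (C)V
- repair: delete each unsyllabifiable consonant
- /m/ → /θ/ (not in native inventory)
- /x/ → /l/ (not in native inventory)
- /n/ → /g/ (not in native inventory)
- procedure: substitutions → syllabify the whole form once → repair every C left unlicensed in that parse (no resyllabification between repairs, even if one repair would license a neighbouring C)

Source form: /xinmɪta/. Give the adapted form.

liθɪta

Substitution: /x/ → /l/, /n/ → /g/, /m/ → /θ/, giving /ligθɪta/.
The consonants /g/ cannot be parsed into a legal (C)V syllable (no codas are permitted; onsets are limited to one consonant).
Deleting the stranded consonants removes /g/.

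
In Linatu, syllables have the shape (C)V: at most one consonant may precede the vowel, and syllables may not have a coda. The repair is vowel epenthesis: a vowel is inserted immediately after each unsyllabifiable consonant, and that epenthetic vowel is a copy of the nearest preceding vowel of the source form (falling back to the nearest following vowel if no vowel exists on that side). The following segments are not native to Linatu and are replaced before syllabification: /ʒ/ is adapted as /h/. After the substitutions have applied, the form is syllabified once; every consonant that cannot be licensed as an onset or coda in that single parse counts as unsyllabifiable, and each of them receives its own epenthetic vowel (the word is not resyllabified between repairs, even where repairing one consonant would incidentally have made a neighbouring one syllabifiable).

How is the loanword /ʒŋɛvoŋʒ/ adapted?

hɛŋɛvoŋoho

Substitution: /ʒ/ → /h/, giving /hŋɛvoŋh/.
The consonants /h/, /ŋ/, /h/ cannot be parsed into a legal (C)V syllable (no codas are permitted; onsets are limited to one consonant).
Inserting the epenthetic vowel yields /h/ → /hɛ/, /ŋ/ → /ŋo/, /h/ → /ho/.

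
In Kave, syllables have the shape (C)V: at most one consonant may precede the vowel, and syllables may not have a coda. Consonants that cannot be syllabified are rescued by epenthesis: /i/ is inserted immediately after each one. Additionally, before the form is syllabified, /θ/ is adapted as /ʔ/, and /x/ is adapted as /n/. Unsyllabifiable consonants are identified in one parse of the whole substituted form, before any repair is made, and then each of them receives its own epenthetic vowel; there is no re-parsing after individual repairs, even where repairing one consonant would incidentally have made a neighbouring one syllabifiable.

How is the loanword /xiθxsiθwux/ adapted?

Substitution: /x/ → /n/, /θ/ → /ʔ/, giving /niʔnsiʔwun/.
Under (C)V, the unsyllabifiable consonants are /ʔ/, /n/, /ʔ/, /n/ (no codas are permitted; onsets are limited to one consonant).
Each unlicensed consonant becomes the onset of a new syllable: /ʔ/ → /ʔi/, /n/ → /ni/, /ʔ/ → /ʔi/, /n/ → /ni/.

niʔinisiʔiwuni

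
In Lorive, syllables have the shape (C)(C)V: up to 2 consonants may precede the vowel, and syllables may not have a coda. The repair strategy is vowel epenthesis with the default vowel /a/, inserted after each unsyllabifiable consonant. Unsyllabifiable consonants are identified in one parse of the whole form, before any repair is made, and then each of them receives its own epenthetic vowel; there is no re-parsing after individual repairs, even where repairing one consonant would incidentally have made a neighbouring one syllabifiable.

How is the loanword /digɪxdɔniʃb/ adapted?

digɪxdɔniʃaba

Under (C)(C)V, the unsyllabifiable consonants are /ʃ/, /b/ (no codas are permitted; onsets may contain at most 2 consonants).
Inserting the epenthetic vowel yields /ʃ/ → /ʃa/, /b/ → /ba/.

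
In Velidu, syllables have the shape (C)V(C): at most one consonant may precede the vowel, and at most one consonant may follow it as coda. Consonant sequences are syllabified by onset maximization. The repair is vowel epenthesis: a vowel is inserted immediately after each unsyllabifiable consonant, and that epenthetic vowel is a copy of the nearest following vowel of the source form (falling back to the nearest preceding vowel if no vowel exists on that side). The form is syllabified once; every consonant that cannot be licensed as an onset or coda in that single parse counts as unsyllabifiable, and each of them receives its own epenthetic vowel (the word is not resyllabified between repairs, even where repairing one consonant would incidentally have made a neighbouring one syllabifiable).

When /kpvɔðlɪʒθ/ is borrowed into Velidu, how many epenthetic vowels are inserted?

3

The unsyllabifiable consonants are /k/, /p/, /θ/; each receives one epenthetic vowel.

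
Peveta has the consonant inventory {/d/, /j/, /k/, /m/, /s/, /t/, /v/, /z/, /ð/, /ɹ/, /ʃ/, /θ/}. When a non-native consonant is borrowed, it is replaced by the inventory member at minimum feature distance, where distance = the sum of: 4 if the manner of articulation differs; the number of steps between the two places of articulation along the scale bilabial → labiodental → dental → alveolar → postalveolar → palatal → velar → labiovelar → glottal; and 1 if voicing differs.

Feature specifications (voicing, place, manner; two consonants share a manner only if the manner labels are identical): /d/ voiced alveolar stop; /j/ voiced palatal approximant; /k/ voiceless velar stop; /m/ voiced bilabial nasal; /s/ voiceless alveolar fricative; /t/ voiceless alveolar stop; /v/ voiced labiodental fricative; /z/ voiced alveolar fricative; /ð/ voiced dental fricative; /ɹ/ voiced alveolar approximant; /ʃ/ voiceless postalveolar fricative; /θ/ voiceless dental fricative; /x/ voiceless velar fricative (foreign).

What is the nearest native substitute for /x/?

/ʃ/ is closest: same manner (fricative), place distance 2 (velar→postalveolar), same voicing; total 2. Next closest is /s/ at distance 3.

ʃ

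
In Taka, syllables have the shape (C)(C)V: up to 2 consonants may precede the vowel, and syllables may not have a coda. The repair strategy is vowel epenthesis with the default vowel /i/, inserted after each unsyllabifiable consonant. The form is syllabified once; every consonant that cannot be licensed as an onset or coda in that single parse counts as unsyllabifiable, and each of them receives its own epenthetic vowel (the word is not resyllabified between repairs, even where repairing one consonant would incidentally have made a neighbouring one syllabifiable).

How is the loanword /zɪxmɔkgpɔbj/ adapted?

The consonants /k/, /b/, /j/ cannot be parsed into a legal (C)(C)V syllable (no codas are permitted; onsets may contain at most 2 consonants).
Each unlicensed consonant becomes the onset of a new syllable: /k/ → /ki/, /b/ → /bi/, /j/ → /ji/.

zɪxmɔkigpɔbiji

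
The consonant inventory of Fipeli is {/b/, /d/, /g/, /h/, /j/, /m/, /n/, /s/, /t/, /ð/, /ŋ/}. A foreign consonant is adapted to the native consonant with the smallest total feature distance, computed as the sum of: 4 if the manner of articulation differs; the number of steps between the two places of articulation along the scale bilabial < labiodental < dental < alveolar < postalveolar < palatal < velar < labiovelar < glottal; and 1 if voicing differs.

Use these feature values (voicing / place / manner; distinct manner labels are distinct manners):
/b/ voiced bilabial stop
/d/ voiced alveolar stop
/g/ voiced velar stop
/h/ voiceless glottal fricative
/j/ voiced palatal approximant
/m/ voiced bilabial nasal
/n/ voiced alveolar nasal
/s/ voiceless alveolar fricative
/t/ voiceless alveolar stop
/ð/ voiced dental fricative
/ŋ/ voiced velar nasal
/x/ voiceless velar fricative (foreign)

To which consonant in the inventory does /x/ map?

h

/h/ is closest: same manner (fricative), place distance 2 (velar→glottal), same voicing; total 2. Next closest is /s/ at distance 3.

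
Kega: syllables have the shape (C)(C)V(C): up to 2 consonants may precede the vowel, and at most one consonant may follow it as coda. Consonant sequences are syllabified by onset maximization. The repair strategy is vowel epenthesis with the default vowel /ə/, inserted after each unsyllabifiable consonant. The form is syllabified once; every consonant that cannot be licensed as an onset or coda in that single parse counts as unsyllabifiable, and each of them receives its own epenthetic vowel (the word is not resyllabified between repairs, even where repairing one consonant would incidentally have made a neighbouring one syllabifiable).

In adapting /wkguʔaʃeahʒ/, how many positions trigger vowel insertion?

2

The unsyllabifiable consonants are /w/, /ʒ/; each receives one epenthetic vowel.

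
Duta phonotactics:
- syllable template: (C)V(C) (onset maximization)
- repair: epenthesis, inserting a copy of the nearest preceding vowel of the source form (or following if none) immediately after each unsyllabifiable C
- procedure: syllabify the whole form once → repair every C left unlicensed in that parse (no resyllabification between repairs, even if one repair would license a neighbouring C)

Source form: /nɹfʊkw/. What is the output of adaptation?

Under (C)V(C), the unsyllabifiable consonants are /n/, /ɹ/, /w/ (at most one coda consonant is licensed; onsets are limited to one consonant).
Epenthesis after each stranded consonant: /n/ → /nʊ/, /ɹ/ → /ɹʊ/, /w/ → /wʊ/.

nʊɹʊfʊkwʊ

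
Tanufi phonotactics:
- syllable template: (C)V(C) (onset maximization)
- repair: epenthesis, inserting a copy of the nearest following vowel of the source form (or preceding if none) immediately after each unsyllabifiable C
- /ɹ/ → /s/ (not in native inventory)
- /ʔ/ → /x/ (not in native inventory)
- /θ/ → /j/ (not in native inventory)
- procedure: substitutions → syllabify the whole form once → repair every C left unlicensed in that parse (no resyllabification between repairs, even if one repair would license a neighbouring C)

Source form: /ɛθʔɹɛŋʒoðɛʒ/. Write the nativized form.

ɛjxɛsɛŋʒoðɛʒ

Substitution: /θ/ → /j/, /ʔ/ → /x/, /ɹ/ → /s/, giving /ɛjxsɛŋʒoðɛʒ/.
The consonants /x/ cannot be parsed into a legal (C)V(C) syllable (at most one coda consonant is licensed; onsets are limited to one consonant).
Each unlicensed consonant becomes the onset of a new syllable: /x/ → /xɛ/.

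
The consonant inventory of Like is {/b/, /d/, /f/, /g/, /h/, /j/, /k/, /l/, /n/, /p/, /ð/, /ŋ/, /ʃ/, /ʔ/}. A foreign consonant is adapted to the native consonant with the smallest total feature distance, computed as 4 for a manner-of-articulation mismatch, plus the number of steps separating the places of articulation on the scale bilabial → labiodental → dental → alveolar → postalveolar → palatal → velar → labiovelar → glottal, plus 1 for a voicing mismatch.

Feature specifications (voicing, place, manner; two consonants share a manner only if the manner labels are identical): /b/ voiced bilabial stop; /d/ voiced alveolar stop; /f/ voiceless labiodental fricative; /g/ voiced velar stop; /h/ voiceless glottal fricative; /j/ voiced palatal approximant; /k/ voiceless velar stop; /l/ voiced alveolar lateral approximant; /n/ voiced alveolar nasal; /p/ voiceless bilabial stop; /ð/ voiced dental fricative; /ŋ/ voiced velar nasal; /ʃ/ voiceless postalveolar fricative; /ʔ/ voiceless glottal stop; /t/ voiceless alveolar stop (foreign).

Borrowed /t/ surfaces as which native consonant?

d

/d/ is closest: same manner (stop), place distance 0 (alveolar→alveolar), voicing differs (+1); total 1. Next closest is /k/ at distance 3.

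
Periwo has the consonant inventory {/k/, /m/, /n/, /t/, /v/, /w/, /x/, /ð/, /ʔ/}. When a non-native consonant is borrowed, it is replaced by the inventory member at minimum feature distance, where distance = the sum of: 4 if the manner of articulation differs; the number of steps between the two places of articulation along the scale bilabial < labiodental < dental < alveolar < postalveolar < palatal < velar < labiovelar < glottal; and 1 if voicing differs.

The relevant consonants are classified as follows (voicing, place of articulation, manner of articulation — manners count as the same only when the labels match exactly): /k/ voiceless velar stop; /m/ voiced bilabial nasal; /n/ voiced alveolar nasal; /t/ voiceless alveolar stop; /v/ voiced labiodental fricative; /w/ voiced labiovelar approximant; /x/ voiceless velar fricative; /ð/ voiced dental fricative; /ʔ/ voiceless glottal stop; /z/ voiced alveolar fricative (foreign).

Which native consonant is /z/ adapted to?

/ð/ is closest: same manner (fricative), place distance 1 (alveolar→dental), same voicing; total 1. Next closest is /v/ at distance 2.

ð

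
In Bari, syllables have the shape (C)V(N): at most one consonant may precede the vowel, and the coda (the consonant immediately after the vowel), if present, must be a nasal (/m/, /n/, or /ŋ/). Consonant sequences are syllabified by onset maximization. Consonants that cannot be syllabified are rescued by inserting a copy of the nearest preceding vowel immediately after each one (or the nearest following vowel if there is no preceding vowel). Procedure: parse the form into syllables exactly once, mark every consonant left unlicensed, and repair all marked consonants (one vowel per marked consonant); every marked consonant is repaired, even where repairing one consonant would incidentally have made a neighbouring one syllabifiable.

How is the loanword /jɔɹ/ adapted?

Syllabifying with onset maximization leaves /ɹ/ stranded (only a nasal (/m/, /n/, or /ŋ/) is licensed in coda position; onsets are limited to one consonant).
Inserting the epenthetic vowel yields /ɹ/ → /ɹɔ/.

jɔɹɔ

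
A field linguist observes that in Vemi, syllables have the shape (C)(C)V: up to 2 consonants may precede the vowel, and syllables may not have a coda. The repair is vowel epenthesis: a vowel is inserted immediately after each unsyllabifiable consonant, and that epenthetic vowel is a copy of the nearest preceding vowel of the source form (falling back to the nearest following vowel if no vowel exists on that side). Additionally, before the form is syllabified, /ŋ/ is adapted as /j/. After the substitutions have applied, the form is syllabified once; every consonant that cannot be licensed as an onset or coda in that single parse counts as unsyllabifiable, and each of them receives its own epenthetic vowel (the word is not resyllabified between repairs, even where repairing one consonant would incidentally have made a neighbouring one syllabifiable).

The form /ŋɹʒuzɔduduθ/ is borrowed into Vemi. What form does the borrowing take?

juɹʒuzɔduduθu

Substitution: /ŋ/ → /j/, giving /jɹʒuzɔduduθ/.
The consonants /j/, /θ/ cannot be parsed into a legal (C)(C)V syllable (no codas are permitted; onsets may contain at most 2 consonants).
Inserting the epenthetic vowel yields /j/ → /ju/, /θ/ → /θu/.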